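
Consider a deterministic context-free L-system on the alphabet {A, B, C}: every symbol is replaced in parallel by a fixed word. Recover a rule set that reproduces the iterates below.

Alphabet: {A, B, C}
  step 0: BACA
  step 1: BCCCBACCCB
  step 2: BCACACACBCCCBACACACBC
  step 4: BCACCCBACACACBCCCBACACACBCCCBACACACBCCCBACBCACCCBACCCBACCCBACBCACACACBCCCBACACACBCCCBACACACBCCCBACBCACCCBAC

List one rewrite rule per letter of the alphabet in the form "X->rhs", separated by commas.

A->CCB, B->BC, C->AC

  step 1 ⇒ step 2: BCCCBACCCB ⇒ BC·AC·AC·AC·BC·CCB·AC·AC·AC·BC
    A ↦ CCB
    B ↦ BC
    C ↦ AC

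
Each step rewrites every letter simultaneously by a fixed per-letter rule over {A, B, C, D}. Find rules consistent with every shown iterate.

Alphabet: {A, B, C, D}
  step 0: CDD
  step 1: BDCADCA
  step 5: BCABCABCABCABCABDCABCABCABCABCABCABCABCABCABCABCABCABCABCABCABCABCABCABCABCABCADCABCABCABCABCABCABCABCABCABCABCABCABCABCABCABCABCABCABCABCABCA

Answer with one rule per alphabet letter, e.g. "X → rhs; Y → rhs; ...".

A->CAB, B->CA, C->B, D->DCA

  step 0 ⇒ step 1: CDD ⇒ B·DCA·DCA
    C ↦ B
    D ↦ DCA
    A ↦ CAB  (constrained at step 1)
    B ↦ CA  (constrained at step 1)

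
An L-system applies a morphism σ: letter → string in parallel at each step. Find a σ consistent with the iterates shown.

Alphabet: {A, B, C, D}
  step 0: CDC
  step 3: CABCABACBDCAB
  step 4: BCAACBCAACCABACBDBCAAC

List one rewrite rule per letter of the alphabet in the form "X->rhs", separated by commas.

  step 3 ⇒ step 4: CABCABACBDCAB ⇒ B·CA·AC·B·CA·AC·CA·B·AC·BD·B·CA·AC
    A ↦ CA
    B ↦ AC
    C ↦ B
    D ↦ BD

A->CA, B->AC, C->B, D->BD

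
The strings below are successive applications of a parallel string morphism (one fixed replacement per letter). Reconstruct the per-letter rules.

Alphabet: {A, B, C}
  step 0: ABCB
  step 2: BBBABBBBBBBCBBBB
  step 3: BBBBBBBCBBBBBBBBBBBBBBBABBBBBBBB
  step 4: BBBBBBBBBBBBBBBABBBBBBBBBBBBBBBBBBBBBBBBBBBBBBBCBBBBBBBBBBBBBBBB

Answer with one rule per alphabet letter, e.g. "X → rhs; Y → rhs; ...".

A->BC, B->BB, C->BA

  step 3 ⇒ step 4: BBBBBBBCBBBBBBBBBBBBBBBABBBBBBBB ⇒ BB·BB·BB·BB·BB·BB·BB·BA·BB·BB·BB·BB·BB·BB·BB·BB·BB·BB·BB·BB·BB·BB·BB·BC·BB·BB·BB·BB·BB·BB·BB·BB
    A ↦ BC
    B ↦ BB
    C ↦ BA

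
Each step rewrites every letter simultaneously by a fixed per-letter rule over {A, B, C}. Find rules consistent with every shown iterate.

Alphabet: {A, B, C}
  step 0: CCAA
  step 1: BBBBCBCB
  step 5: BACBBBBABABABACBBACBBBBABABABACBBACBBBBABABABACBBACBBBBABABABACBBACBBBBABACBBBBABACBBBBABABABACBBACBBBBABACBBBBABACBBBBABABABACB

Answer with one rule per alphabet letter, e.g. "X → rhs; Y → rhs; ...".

A->CB, B->BA, C->BB

  step 0 ⇒ step 1: CCAA ⇒ BB·BB·CB·CB
    A ↦ CB
    C ↦ BB
    B ↦ BA  (constrained at step 1)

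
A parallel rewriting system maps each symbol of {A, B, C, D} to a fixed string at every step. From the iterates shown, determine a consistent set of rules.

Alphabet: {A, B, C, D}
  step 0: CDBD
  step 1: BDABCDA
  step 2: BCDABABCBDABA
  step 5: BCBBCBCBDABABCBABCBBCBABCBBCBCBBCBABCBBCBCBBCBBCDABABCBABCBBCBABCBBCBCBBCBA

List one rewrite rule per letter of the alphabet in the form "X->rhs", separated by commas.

  step 1 ⇒ step 2: BDABCDA ⇒ BC·DA·BA·BC·B·DA·BA
    A ↦ BA
    B ↦ BC
    C ↦ B
    D ↦ DA

A->BA, B->BC, C->B, D->DA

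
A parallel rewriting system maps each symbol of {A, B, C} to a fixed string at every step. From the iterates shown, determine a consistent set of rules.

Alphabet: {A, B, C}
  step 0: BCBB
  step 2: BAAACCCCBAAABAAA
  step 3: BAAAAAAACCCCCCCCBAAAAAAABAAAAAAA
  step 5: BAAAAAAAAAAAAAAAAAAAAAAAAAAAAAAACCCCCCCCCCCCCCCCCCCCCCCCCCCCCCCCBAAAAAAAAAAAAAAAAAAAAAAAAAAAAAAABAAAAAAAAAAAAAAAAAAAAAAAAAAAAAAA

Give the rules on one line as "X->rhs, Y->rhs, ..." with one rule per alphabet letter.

A->AA, B->BA, C->CC

  step 2 ⇒ step 3: BAAACCCCBAAABAAA ⇒ BA·AA·AA·AA·CC·CC·CC·CC·BA·AA·AA·AA·BA·AA·AA·AA
    A ↦ AA
    B ↦ BA
    C ↦ CC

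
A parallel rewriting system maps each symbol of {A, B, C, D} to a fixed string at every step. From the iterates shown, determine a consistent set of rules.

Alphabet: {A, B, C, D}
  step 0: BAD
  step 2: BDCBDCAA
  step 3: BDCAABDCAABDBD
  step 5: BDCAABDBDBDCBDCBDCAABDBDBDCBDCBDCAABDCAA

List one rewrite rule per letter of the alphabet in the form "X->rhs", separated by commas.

A->BD, B->BD, C->AA, D->C

  step 2 ⇒ step 3: BDCBDCAA ⇒ BD·C·AA·BD·C·AA·BD·BD
    A ↦ BD
    B ↦ BD
    C ↦ AA
    D ↦ C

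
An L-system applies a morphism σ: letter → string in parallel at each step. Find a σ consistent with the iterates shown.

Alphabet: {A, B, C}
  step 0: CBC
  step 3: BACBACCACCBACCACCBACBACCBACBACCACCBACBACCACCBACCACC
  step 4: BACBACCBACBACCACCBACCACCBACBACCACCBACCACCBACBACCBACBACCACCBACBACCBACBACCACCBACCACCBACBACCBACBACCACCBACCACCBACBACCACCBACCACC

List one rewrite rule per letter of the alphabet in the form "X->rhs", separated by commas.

  step 3 ⇒ step 4: BACBACCACCBACCACCBACBACCBACBACCACCBACBACCACCBACCACC ⇒ BAC·B·ACC·BAC·B·ACC·ACC·B·ACC·ACC·BAC·B·ACC·ACC·B·ACC·ACC·BAC·B·ACC·BAC·B·ACC·ACC·BAC·B·ACC·BAC·B·ACC·ACC·B·ACC·ACC·BAC·B·ACC·BAC·B·ACC·ACC·B·ACC·ACC·BAC·B·ACC·ACC·B·ACC·ACC
    A ↦ B
    B ↦ BAC
    C ↦ ACC

A->B, B->BAC, C->ACC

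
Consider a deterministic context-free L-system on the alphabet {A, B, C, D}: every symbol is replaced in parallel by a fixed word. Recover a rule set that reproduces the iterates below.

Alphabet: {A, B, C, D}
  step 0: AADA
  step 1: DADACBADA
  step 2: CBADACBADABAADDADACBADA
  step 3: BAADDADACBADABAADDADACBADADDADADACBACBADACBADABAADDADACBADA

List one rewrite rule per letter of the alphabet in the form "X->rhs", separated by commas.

  step 2 ⇒ step 3: CBADACBADABAADDADACBADA ⇒ BAA·DDA·DA·CBA·DA·BAA·DDA·DA·CBA·DA·DDA·DA·DA·CBA·CBA·DA·CBA·DA·BAA·DDA·DA·CBA·DA
    A ↦ DA
    B ↦ DDA
    C ↦ BAA
    D ↦ CBA

A->DA, B->DDA, C->BAA, D->CBA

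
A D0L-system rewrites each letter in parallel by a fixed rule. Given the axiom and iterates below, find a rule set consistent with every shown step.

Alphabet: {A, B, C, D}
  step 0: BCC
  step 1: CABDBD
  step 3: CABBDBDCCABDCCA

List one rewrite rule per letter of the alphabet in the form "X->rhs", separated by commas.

A->C, B->CA, C->BD, D->B

  step 0 ⇒ step 1: BCC ⇒ CA·BD·BD
    B ↦ CA
    C ↦ BD
    A ↦ C  (constrained at step 1)
    D ↦ B  (constrained at step 1)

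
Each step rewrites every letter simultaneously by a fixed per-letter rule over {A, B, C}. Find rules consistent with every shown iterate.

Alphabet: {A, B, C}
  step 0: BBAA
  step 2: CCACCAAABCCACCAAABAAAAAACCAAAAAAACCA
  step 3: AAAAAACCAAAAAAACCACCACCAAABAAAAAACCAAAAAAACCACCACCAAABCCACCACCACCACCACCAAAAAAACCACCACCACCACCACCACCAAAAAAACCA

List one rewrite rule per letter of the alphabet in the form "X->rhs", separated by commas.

  step 2 ⇒ step 3: CCACCAAABCCACCAAABAAAAAACCAAAAAAACCA ⇒ AAA·AAA·CCA·AAA·AAA·CCA·CCA·CCA·AAB·AAA·AAA·CCA·AAA·AAA·CCA·CCA·CCA·AAB·CCA·CCA·CCA·CCA·CCA·CCA·AAA·AAA·CCA·CCA·CCA·CCA·CCA·CCA·CCA·AAA·AAA·CCA
    A ↦ CCA
    B ↦ AAB
    C ↦ AAA

A->CCA, B->AAB, C->AAA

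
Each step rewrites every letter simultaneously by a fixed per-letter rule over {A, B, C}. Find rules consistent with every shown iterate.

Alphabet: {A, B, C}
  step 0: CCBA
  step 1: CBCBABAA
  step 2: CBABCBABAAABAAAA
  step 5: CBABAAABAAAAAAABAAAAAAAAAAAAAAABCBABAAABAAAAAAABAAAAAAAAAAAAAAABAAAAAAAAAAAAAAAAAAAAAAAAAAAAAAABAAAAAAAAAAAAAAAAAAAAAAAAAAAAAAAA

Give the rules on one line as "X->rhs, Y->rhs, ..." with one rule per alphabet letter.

  step 1 ⇒ step 2: CBCBABAA ⇒ CB·AB·CB·AB·AA·AB·AA·AA
    A ↦ AA
    B ↦ AB
    C ↦ CB

A->AA, B->AB, C->CB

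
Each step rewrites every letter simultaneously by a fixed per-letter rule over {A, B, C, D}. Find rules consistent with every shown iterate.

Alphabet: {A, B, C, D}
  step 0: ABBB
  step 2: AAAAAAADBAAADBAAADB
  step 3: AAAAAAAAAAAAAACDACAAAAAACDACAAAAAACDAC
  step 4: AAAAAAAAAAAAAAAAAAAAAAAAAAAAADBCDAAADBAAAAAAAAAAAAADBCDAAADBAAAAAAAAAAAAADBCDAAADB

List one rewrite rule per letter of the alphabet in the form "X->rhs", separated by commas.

A->AA, B->AC, C->ADB, D->CD

  step 3 ⇒ step 4: AAAAAAAAAAAAAACDACAAAAAACDACAAAAAACDAC ⇒ AA·AA·AA·AA·AA·AA·AA·AA·AA·AA·AA·AA·AA·AA·ADB·CD·AA·ADB·AA·AA·AA·AA·AA·AA·ADB·CD·AA·ADB·AA·AA·AA·AA·AA·AA·ADB·CD·AA·ADB
    A ↦ AA
    C ↦ ADB
    D ↦ CD
  step 2 ⇒ step 3: AAAAAAADBAAADBAAADB ⇒ AA·AA·AA·AA·AA·AA·AA·CD·AC·AA·AA·AA·CD·AC·AA·AA·AA·CD·AC
    B ↦ AC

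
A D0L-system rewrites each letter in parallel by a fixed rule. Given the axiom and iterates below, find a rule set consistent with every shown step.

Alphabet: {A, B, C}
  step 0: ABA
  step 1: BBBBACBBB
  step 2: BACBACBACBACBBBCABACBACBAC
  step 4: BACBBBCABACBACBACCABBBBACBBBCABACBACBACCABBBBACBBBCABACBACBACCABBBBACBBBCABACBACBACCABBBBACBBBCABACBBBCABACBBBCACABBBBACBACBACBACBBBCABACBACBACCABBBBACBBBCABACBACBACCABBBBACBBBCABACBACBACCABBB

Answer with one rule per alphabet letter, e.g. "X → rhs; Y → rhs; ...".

  step 1 ⇒ step 2: BBBBACBBB ⇒ BAC·BAC·BAC·BAC·BBB·CA·BAC·BAC·BAC
    A ↦ BBB
    B ↦ BAC
    C ↦ CA

A->BBB, B->BAC, C->CA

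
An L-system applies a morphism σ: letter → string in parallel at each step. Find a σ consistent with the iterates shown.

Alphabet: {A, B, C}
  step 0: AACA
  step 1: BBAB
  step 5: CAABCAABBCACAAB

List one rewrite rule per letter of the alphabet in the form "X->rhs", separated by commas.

A->B, B->CA, C->A

  step 0 ⇒ step 1: AACA ⇒ B·B·A·B
    A ↦ B
    C ↦ A
    B ↦ CA  (constrained at step 1)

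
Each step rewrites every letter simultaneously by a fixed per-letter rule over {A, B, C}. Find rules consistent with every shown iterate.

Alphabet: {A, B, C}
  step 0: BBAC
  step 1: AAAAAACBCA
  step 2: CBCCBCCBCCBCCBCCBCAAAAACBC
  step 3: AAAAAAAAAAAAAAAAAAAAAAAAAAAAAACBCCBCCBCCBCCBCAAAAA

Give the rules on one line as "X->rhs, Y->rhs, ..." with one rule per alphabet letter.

  step 2 ⇒ step 3: CBCCBCCBCCBCCBCCBCAAAAACBC ⇒ A·AAA·A·A·AAA·A·A·AAA·A·A·AAA·A·A·AAA·A·A·AAA·A·CBC·CBC·CBC·CBC·CBC·A·AAA·A
    A ↦ CBC
    B ↦ AAA
    C ↦ A

A->CBC, B->AAA, C->A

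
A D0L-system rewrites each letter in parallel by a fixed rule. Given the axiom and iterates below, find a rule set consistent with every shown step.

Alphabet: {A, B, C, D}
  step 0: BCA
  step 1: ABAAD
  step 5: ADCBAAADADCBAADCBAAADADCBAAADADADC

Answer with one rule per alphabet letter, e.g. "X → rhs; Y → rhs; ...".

A->AD, B->A, C->BA, D->C

  step 0 ⇒ step 1: BCA ⇒ A·BA·AD
    A ↦ AD
    B ↦ A
    C ↦ BA
    D ↦ C  (constrained at step 1)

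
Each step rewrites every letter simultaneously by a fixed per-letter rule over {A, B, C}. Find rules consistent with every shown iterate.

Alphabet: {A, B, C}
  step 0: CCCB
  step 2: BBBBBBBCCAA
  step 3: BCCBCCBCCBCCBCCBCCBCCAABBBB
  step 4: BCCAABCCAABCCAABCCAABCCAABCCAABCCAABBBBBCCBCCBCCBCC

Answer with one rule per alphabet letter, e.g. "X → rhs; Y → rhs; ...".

  step 3 ⇒ step 4: BCCBCCBCCBCCBCCBCCBCCAABBBB ⇒ BCC·A·A·BCC·A·A·BCC·A·A·BCC·A·A·BCC·A·A·BCC·A·A·BCC·A·A·BB·BB·BCC·BCC·BCC·BCC
    A ↦ BB
    B ↦ BCC
    C ↦ A

A->BB, B->BCC, C->A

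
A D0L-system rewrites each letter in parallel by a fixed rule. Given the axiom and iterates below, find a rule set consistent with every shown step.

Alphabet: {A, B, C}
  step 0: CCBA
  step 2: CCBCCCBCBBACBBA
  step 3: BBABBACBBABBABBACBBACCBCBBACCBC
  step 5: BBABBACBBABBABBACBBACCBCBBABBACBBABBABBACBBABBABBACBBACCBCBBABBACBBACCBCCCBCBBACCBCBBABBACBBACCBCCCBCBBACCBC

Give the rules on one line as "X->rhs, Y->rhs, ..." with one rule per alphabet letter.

A->BC, B->C, C->BBA

  step 2 ⇒ step 3: CCBCCCBCBBACBBA ⇒ BBA·BBA·C·BBA·BBA·BBA·C·BBA·C·C·BC·BBA·C·C·BC
    A ↦ BC
    B ↦ C
    C ↦ BBA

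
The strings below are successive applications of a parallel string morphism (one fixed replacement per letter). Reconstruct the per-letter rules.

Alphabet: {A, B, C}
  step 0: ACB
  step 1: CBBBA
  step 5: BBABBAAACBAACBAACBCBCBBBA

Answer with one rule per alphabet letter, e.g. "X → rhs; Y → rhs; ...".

A->CB, B->A, C->BB

  step 0 ⇒ step 1: ACB ⇒ CB·BB·A
    A ↦ CB
    B ↦ A
    C ↦ BB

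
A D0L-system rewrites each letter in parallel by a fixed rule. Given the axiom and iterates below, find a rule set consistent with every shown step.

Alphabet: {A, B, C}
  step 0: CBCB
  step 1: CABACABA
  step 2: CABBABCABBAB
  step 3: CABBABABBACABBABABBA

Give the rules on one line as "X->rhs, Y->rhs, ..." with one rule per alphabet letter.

  step 2 ⇒ step 3: CABBABCABBAB ⇒ CA·B·BA·BA·B·BA·CA·B·BA·BA·B·BA
    A ↦ B
    B ↦ BA
    C ↦ CA

A->B, B->BA, C->CA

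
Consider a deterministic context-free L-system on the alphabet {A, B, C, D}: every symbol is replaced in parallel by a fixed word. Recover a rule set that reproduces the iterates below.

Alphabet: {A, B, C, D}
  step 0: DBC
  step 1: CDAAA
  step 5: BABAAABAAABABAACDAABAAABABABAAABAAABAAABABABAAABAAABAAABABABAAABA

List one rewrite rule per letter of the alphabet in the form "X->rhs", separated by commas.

  step 0 ⇒ step 1: DBC ⇒ CD·AA·A
    B ↦ AA
    C ↦ A
    D ↦ CD
    A ↦ BA  (constrained at step 1)

A->BA, B->AA, C->A, D->CD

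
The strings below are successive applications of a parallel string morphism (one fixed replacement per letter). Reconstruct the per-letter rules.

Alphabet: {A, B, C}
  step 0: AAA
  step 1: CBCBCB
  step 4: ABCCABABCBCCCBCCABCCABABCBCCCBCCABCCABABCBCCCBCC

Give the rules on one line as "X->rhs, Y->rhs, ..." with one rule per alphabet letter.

  step 0 ⇒ step 1: AAA ⇒ CB·CB·CB
    A ↦ CB
    B ↦ CC  (constrained at step 1)
    C ↦ AB  (constrained at step 1)

A->CB, B->CC, C->AB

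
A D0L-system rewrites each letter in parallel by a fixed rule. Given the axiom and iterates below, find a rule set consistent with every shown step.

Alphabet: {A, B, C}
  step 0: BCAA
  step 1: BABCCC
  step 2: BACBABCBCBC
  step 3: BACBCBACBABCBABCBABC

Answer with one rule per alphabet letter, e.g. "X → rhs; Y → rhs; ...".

  step 2 ⇒ step 3: BACBABCBCBC ⇒ BA·C·BC·BA·C·BA·BC·BA·BC·BA·BC
    A ↦ C
    B ↦ BA
    C ↦ BC

A->C, B->BA, C->BC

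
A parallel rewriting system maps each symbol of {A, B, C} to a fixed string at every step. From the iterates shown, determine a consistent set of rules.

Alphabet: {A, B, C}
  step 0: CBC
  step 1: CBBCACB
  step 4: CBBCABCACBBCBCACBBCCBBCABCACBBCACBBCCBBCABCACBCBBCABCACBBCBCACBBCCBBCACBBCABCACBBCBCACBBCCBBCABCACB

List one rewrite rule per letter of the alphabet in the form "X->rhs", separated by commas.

A->BC, B->BCA, C->CB

  step 0 ⇒ step 1: CBC ⇒ CB·BCA·CB
    B ↦ BCA
    C ↦ CB
    A ↦ BC  (constrained at step 1)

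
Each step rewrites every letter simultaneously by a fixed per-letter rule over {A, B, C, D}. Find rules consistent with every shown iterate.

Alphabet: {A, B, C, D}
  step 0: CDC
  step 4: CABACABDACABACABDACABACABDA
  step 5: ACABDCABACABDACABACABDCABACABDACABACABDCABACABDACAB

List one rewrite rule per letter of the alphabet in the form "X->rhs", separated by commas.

A->CAB, B->D, C->A, D->A

  step 4 ⇒ step 5: CABACABDACABACABDACABACABDA ⇒ A·CAB·D·CAB·A·CAB·D·A·CAB·A·CAB·D·CAB·A·CAB·D·A·CAB·A·CAB·D·CAB·A·CAB·D·A·CAB
    A ↦ CAB
    B ↦ D
    C ↦ A
    D ↦ A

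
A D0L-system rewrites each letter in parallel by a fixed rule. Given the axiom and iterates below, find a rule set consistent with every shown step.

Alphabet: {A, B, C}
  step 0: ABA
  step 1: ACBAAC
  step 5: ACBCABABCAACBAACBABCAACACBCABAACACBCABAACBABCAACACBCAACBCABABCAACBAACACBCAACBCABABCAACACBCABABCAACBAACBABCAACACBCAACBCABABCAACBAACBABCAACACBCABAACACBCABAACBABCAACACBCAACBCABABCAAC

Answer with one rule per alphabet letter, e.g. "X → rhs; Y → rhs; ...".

  step 0 ⇒ step 1: ABA ⇒ AC·BA·AC
    A ↦ AC
    B ↦ BA
    C ↦ BCA  (constrained at step 1)

A->AC, B->BA, C->BCA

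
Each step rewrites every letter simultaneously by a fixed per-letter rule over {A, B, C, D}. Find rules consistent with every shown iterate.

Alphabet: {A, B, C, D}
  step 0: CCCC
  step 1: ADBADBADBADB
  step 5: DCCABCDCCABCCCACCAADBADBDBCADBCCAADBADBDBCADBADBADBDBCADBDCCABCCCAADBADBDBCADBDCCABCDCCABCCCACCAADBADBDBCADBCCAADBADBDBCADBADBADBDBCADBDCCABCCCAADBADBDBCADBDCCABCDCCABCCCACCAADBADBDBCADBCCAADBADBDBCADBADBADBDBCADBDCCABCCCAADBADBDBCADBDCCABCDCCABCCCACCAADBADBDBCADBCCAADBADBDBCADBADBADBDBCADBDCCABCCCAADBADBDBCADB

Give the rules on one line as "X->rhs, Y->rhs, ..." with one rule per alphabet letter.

  step 0 ⇒ step 1: CCCC ⇒ ADB·ADB·ADB·ADB
    C ↦ ADB
    A ↦ D  (constrained at step 1)
    B ↦ BC  (constrained at step 1)
    D ↦ CCA  (constrained at step 1)

A->D, B->BC, C->ADB, D->CCA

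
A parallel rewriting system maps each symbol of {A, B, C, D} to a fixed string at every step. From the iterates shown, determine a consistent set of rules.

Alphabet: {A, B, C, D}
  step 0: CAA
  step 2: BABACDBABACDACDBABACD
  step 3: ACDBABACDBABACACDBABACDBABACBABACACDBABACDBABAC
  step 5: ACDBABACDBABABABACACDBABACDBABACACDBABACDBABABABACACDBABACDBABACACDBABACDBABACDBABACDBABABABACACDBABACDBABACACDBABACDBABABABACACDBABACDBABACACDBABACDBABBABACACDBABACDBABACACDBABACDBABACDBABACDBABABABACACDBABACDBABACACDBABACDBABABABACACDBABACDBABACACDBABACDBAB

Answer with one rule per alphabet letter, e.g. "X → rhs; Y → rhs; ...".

A->BAB, B->ACD, C->A, D->C

  step 2 ⇒ step 3: BABACDBABACDACDBABACD ⇒ ACD·BAB·ACD·BAB·A·C·ACD·BAB·ACD·BAB·A·C·BAB·A·C·ACD·BAB·ACD·BAB·A·C
    A ↦ BAB
    B ↦ ACD
    C ↦ A
    D ↦ C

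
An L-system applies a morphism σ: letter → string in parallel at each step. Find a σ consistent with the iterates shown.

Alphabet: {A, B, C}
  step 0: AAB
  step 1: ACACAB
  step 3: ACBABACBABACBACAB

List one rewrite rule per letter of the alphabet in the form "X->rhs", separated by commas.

  step 0 ⇒ step 1: AAB ⇒ AC·AC·AB
    A ↦ AC
    B ↦ AB
    C ↦ B  (constrained at step 1)

A->AC, B->AB, C->B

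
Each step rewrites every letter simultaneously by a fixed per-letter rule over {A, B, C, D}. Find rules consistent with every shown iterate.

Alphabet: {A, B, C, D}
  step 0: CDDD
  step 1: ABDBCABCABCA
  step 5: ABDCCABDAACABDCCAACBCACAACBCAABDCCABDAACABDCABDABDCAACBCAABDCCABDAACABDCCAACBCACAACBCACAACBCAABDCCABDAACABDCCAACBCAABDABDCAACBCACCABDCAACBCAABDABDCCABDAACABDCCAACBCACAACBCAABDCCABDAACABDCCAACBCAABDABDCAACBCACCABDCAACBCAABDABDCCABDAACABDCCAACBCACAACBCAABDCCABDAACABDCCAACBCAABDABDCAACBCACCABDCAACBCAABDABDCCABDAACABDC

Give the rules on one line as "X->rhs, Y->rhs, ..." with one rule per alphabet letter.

  step 0 ⇒ step 1: CDDD ⇒ ABD·BCA·BCA·BCA
    C ↦ ABD
    D ↦ BCA
    A ↦ C  (constrained at step 1)
    B ↦ AAC  (constrained at step 1)

A->C, B->AAC, C->ABD, D->BCA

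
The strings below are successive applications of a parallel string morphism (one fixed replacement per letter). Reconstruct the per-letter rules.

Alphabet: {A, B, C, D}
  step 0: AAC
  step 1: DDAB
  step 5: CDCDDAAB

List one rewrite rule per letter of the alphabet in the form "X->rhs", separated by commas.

  step 0 ⇒ step 1: AAC ⇒ D·D·AB
    A ↦ D
    C ↦ AB
    B ↦ A  (constrained at step 1)
    D ↦ C  (constrained at step 1)

A->D, B->A, C->AB, D->C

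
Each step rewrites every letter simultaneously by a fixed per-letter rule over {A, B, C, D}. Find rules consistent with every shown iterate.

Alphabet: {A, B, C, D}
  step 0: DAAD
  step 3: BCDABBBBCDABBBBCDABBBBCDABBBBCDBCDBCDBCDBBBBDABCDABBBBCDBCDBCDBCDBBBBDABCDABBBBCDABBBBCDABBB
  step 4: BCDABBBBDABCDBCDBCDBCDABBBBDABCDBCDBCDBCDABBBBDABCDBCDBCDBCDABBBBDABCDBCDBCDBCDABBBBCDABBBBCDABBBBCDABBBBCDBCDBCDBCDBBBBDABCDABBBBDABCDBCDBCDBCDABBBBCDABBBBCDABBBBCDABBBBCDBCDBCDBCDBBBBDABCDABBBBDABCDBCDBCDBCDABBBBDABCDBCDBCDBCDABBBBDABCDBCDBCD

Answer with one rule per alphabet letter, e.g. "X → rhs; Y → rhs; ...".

  step 3 ⇒ step 4: BCDABBBBCDABBBBCDABBBBCDABBBBCDBCDBCDBCDBBBBDABCDABBBBCDBCDBCDBCDBBBBDABCDABBBBCDABBBBCDABBB ⇒ BCD·A·BBB·BDA·BCD·BCD·BCD·BCD·A·BBB·BDA·BCD·BCD·BCD·BCD·A·BBB·BDA·BCD·BCD·BCD·BCD·A·BBB·BDA·BCD·BCD·BCD·BCD·A·BBB·BCD·A·BBB·BCD·A·BBB·BCD·A·BBB·BCD·BCD·BCD·BCD·BBB·BDA·BCD·A·BBB·BDA·BCD·BCD·BCD·BCD·A·BBB·BCD·A·BBB·BCD·A·BBB·BCD·A·BBB·BCD·BCD·BCD·BCD·BBB·BDA·BCD·A·BBB·BDA·BCD·BCD·BCD·BCD·A·BBB·BDA·BCD·BCD·BCD·BCD·A·BBB·BDA·BCD·BCD·BCD
    A ↦ BDA
    B ↦ BCD
    C ↦ A
    D ↦ BBB

A->BDA, B->BCD, C->A, D->BBB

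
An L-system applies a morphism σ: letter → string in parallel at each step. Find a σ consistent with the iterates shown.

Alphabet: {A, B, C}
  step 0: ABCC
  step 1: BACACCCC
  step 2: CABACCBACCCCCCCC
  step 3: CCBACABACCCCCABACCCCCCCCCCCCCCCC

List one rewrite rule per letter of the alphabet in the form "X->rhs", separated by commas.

A->BA, B->CA, C->CC

  step 2 ⇒ step 3: CABACCBACCCCCCCC ⇒ CC·BA·CA·BA·CC·CC·CA·BA·CC·CC·CC·CC·CC·CC·CC·CC
    A ↦ BA
    B ↦ CA
    C ↦ CC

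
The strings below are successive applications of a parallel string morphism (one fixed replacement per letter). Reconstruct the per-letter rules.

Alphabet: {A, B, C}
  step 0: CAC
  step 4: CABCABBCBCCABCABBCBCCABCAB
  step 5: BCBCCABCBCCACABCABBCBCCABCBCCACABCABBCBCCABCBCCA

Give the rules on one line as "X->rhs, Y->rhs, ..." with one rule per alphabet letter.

  step 4 ⇒ step 5: CABCABBCBCCABCABBCBCCABCAB ⇒ B·CBC·CA·B·CBC·CA·CA·B·CA·B·B·CBC·CA·B·CBC·CA·CA·B·CA·B·B·CBC·CA·B·CBC·CA
    A ↦ CBC
    B ↦ CA
    C ↦ B

A->CBC, B->CA, C->B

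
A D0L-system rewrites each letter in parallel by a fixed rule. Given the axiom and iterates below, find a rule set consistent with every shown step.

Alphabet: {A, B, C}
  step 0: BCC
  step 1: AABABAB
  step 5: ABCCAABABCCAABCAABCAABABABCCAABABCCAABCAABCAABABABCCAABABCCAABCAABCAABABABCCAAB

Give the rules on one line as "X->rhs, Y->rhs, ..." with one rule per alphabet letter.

  step 0 ⇒ step 1: BCC ⇒ AAB·AB·AB
    B ↦ AAB
    C ↦ AB
    A ↦ C  (constrained at step 1)

A->C, B->AAB, C->AB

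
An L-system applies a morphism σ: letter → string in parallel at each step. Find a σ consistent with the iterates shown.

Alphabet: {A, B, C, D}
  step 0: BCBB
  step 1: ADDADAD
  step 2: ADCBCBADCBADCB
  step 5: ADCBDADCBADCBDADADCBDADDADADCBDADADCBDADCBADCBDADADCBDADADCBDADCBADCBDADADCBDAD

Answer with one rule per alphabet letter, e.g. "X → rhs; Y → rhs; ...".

A->AD, B->AD, C->D, D->CB

  step 1 ⇒ step 2: ADDADAD ⇒ AD·CB·CB·AD·CB·AD·CB
    A ↦ AD
    D ↦ CB
  step 0 ⇒ step 1: BCBB ⇒ AD·D·AD·AD
    B ↦ AD
  step 0 ⇒ step 1: BCBB ⇒ AD·D·AD·AD
    C ↦ D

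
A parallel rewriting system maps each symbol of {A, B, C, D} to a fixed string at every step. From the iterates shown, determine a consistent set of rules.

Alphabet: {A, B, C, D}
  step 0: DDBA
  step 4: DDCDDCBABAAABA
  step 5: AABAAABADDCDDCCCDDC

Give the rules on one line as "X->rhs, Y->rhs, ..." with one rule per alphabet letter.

A->C, B->DD, C->BA, D->A

  step 4 ⇒ step 5: DDCDDCBABAAABA ⇒ A·A·BA·A·A·BA·DD·C·DD·C·C·C·DD·C
    A ↦ C
    B ↦ DD
    C ↦ BA
    D ↦ A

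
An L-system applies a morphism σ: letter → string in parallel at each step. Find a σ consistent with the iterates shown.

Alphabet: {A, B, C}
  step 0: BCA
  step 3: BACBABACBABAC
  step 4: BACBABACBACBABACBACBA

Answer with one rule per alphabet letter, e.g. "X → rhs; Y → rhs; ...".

A->C, B->BA, C->BA

  step 3 ⇒ step 4: BACBABACBABAC ⇒ BA·C·BA·BA·C·BA·C·BA·BA·C·BA·C·BA
    A ↦ C
    B ↦ BA
    C ↦ BA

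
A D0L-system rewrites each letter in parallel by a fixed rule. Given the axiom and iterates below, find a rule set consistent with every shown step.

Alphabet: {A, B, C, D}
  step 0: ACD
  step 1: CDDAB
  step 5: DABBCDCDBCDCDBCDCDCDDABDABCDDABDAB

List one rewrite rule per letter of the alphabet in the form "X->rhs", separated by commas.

A->CD, B->CD, C->DA, D->B

  step 0 ⇒ step 1: ACD ⇒ CD·DA·B
    A ↦ CD
    C ↦ DA
    D ↦ B
    B ↦ CD  (constrained at step 1)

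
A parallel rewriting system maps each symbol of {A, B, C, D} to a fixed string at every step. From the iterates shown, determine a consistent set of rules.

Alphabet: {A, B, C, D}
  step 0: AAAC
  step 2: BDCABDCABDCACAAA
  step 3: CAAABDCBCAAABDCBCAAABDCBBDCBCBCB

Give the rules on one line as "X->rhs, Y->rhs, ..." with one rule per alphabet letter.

  step 2 ⇒ step 3: BDCABDCABDCACAAA ⇒ CA·AA·BD·CB·CA·AA·BD·CB·CA·AA·BD·CB·BD·CB·CB·CB
    A ↦ CB
    B ↦ CA
    C ↦ BD
    D ↦ AA

A->CB, B->CA, C->BD, D->AA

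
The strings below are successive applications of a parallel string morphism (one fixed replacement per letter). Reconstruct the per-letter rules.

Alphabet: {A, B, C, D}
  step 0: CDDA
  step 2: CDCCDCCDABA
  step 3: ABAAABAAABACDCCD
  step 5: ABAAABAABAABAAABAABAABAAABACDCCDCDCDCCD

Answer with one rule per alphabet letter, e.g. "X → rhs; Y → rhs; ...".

  step 2 ⇒ step 3: CDCCDCCDABA ⇒ A·BA·A·A·BA·A·A·BA·CD·C·CD
    A ↦ CD
    B ↦ C
    C ↦ A
    D ↦ BA

A->CD, B->C, C->A, D->BA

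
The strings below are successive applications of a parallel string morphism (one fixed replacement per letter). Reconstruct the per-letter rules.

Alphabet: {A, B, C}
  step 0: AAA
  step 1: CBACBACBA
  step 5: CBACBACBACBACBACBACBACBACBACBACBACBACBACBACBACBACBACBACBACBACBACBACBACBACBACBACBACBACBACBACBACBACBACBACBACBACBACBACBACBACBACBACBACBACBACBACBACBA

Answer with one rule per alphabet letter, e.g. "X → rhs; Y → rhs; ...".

  step 0 ⇒ step 1: AAA ⇒ CBA·CBA·CBA
    A ↦ CBA
    B ↦ A  (constrained at step 1)
    C ↦ CB  (constrained at step 1)

A->CBA, B->A, C->CB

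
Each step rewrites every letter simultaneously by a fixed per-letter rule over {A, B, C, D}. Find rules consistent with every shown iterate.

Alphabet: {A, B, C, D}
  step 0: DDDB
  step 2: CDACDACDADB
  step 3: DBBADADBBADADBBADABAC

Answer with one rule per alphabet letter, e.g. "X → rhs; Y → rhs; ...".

  step 2 ⇒ step 3: CDACDACDADB ⇒ DB·BA·DA·DB·BA·DA·DB·BA·DA·BA·C
    A ↦ DA
    B ↦ C
    C ↦ DB
    D ↦ BA

A->DA, B->C, C->DB, D->BA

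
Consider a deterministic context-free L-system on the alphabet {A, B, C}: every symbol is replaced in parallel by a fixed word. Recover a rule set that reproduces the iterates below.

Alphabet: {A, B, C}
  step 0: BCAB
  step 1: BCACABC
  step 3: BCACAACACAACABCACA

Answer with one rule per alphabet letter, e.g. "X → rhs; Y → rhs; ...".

  step 0 ⇒ step 1: BCAB ⇒ BC·A·CA·BC
    A ↦ CA
    B ↦ BC
    C ↦ A

A->CA, B->BC, C->A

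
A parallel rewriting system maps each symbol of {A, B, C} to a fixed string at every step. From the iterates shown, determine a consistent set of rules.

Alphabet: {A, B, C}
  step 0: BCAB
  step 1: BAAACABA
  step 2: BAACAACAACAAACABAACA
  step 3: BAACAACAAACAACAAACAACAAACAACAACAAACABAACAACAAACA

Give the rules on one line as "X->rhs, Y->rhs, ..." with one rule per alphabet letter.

A->ACA, B->BA, C->A

  step 2 ⇒ step 3: BAACAACAACAAACABAACA ⇒ BA·ACA·ACA·A·ACA·ACA·A·ACA·ACA·A·ACA·ACA·ACA·A·ACA·BA·ACA·ACA·A·ACA
    A ↦ ACA
    B ↦ BA
    C ↦ A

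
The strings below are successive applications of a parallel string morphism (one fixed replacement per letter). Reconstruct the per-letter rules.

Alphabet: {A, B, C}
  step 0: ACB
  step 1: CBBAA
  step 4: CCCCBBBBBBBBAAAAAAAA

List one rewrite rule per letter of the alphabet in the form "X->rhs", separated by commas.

  step 0 ⇒ step 1: ACB ⇒ C·BB·AA
    A ↦ C
    B ↦ AA
    C ↦ BB

A->C, B->AA, C->BB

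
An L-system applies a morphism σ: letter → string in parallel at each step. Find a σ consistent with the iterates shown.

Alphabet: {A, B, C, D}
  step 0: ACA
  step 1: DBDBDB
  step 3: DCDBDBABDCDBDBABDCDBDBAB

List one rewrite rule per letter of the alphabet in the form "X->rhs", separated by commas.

  step 0 ⇒ step 1: ACA ⇒ DB·DB·DB
    A ↦ DB
    C ↦ DB
    B ↦ AB  (constrained at step 1)
    D ↦ DC  (constrained at step 1)

A->DB, B->AB, C->DB, D->DC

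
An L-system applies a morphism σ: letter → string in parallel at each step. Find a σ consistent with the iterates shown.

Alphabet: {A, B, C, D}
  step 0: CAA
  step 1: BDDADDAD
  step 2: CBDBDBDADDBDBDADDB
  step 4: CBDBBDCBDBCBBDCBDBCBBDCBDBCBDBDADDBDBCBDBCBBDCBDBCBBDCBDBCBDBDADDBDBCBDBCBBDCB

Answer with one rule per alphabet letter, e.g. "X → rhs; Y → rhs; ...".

A->DAD, B->CB, C->BD, D->DB

  step 1 ⇒ step 2: BDDADDAD ⇒ CB·DB·DB·DAD·DB·DB·DAD·DB
    A ↦ DAD
    B ↦ CB
    D ↦ DB
  step 0 ⇒ step 1: CAA ⇒ BD·DAD·DAD
    C ↦ BD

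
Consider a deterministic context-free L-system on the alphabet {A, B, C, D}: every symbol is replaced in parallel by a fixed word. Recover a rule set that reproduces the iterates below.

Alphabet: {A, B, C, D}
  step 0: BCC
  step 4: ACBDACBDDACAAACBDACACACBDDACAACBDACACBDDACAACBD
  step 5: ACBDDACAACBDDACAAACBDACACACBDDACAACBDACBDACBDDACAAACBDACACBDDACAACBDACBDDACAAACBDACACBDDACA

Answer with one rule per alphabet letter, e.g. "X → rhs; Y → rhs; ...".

  step 4 ⇒ step 5: ACBDACBDDACAAACBDACACACBDDACAACBDACACBDDACAACBD ⇒ AC·BD·DAC·A·AC·BD·DAC·A·A·AC·BD·AC·AC·AC·BD·DAC·A·AC·BD·AC·BD·AC·BD·DAC·A·A·AC·BD·AC·AC·BD·DAC·A·AC·BD·AC·BD·DAC·A·A·AC·BD·AC·AC·BD·DAC·A
    A ↦ AC
    B ↦ DAC
    C ↦ BD
    D ↦ A

A->AC, B->DAC, C->BD, D->A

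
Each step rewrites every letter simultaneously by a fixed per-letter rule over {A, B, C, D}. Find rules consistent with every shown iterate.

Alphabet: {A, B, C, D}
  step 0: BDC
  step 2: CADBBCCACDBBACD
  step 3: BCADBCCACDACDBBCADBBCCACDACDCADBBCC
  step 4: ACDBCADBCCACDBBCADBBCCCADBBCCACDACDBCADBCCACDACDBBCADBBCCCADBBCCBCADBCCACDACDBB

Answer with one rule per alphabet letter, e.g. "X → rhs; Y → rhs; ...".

A->CAD, B->ACD, C->B, D->BCC

  step 3 ⇒ step 4: BCADBCCACDACDBBCADBBCCACDACDCADBBCC ⇒ ACD·B·CAD·BCC·ACD·B·B·CAD·B·BCC·CAD·B·BCC·ACD·ACD·B·CAD·BCC·ACD·ACD·B·B·CAD·B·BCC·CAD·B·BCC·B·CAD·BCC·ACD·ACD·B·B
    A ↦ CAD
    B ↦ ACD
    C ↦ B
    D ↦ BCC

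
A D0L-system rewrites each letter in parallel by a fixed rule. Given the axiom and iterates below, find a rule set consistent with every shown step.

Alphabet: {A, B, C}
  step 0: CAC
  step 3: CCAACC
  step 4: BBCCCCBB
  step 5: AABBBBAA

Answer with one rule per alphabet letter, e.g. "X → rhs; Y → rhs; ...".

  step 4 ⇒ step 5: BBCCCCBB ⇒ A·A·B·B·B·B·A·A
    B ↦ A
    C ↦ B
  step 3 ⇒ step 4: CCAACC ⇒ B·B·CC·CC·B·B
    A ↦ CC

A->CC, B->A, C->B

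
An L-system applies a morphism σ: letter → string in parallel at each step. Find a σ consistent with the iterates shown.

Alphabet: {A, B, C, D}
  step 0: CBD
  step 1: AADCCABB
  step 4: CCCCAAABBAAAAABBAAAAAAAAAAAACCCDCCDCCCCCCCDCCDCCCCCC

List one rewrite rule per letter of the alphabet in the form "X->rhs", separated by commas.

A->C, B->DCC, C->AA, D->ABB

  step 0 ⇒ step 1: CBD ⇒ AA·DCC·ABB
    B ↦ DCC
    C ↦ AA
    D ↦ ABB
    A ↦ C  (constrained at step 1)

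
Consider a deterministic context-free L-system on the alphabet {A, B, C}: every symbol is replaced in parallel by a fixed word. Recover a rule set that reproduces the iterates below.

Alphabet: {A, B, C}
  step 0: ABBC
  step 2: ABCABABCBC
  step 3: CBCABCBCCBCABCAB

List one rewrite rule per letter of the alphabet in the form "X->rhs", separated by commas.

A->CB, B->C, C->AB

  step 2 ⇒ step 3: ABCABABCBC ⇒ CB·C·AB·CB·C·CB·C·AB·C·AB
    A ↦ CB
    B ↦ C
    C ↦ AB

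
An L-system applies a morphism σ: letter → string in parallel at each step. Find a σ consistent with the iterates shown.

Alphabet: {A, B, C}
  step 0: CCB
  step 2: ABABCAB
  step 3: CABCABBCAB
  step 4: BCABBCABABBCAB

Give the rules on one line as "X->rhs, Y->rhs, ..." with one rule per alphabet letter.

  step 3 ⇒ step 4: CABCABBCAB ⇒ B·C·AB·B·C·AB·AB·B·C·AB
    A ↦ C
    B ↦ AB
    C ↦ B

A->C, B->AB, C->B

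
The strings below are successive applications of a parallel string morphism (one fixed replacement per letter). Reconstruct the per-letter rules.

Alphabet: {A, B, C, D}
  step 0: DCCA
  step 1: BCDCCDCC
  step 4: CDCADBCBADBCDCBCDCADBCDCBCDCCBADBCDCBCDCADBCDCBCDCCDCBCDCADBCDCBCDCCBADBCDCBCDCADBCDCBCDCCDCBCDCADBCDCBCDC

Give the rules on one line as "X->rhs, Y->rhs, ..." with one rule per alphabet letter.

  step 0 ⇒ step 1: DCCA ⇒ B·CDC·CDC·C
    A ↦ C
    C ↦ CDC
    D ↦ B
    B ↦ ADB  (constrained at step 1)

A->C, B->ADB, C->CDC, D->B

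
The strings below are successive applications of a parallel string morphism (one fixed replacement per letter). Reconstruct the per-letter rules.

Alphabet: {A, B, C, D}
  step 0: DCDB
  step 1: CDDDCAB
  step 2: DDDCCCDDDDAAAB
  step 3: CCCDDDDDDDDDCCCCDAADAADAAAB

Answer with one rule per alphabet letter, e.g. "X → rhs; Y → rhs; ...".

  step 2 ⇒ step 3: DDDCCCDDDDAAAB ⇒ C·C·C·DDD·DDD·DDD·C·C·C·C·DAA·DAA·DAA·AB
    A ↦ DAA
    B ↦ AB
    C ↦ DDD
    D ↦ C

A->DAA, B->AB, C->DDD, D->C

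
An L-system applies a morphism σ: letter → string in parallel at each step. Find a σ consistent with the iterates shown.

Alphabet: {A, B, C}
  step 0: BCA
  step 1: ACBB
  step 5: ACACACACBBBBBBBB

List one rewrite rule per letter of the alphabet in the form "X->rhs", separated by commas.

  step 0 ⇒ step 1: BCA ⇒ AC·B·B
    A ↦ B
    B ↦ AC
    C ↦ B

A->B, B->AC, C->B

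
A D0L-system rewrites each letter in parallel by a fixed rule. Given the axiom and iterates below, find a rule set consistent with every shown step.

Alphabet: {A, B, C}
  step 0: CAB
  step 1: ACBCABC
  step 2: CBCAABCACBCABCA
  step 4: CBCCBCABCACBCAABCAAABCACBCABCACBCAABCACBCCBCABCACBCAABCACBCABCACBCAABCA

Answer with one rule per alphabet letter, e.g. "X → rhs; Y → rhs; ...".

  step 1 ⇒ step 2: ACBCABC ⇒ CBC·A·ABC·A·CBC·ABC·A
    A ↦ CBC
    B ↦ ABC
    C ↦ A

A->CBC, B->ABC, C->A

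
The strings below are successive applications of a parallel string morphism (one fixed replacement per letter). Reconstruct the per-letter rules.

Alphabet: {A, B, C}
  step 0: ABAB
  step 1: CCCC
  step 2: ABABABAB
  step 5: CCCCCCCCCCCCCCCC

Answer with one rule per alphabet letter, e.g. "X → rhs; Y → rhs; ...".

  step 1 ⇒ step 2: CCCC ⇒ AB·AB·AB·AB
    C ↦ AB
  step 0 ⇒ step 1: ABAB ⇒ C·C·C·C
    A ↦ C
  step 0 ⇒ step 1: ABAB ⇒ C·C·C·C
    B ↦ C

A->C, B->C, C->AB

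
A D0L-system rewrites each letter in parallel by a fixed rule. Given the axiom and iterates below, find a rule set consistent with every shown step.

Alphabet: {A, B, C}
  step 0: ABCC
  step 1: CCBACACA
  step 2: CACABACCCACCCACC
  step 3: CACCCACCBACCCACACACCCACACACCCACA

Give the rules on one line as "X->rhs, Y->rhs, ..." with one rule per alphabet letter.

A->CC, B->BA, C->CA

  step 2 ⇒ step 3: CACABACCCACCCACC ⇒ CA·CC·CA·CC·BA·CC·CA·CA·CA·CC·CA·CA·CA·CC·CA·CA
    A ↦ CC
    B ↦ BA
    C ↦ CA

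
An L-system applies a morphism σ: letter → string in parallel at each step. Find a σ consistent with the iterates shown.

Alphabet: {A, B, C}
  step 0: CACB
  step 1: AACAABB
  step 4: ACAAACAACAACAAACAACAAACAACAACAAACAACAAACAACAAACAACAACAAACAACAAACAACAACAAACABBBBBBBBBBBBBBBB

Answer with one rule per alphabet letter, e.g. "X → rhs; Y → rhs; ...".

A->ACA, B->BB, C->A

  step 0 ⇒ step 1: CACB ⇒ A·ACA·A·BB
    A ↦ ACA
    B ↦ BB
    C ↦ A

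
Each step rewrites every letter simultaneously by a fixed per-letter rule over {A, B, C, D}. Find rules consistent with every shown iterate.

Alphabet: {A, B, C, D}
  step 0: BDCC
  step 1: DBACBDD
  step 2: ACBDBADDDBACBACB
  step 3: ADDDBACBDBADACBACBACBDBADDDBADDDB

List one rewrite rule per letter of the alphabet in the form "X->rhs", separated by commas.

A->AD, B->DB, C->D, D->ACB

  step 2 ⇒ step 3: ACBDBADDDBACBACB ⇒ AD·D·DB·ACB·DB·AD·ACB·ACB·ACB·DB·AD·D·DB·AD·D·DB
    A ↦ AD
    B ↦ DB
    C ↦ D
    D ↦ ACB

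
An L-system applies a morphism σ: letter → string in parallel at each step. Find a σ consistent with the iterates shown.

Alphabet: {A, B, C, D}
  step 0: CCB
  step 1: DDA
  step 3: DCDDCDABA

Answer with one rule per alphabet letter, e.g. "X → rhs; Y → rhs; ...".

A->AB, B->A, C->D, D->CD

  step 0 ⇒ step 1: CCB ⇒ D·D·A
    B ↦ A
    C ↦ D
    A ↦ AB  (constrained at step 1)
    D ↦ CD  (constrained at step 1)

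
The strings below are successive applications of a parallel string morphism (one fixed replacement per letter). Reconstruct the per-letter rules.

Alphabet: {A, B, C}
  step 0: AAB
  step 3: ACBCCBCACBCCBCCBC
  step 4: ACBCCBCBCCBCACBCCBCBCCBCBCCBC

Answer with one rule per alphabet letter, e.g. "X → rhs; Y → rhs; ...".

A->AC, B->C, C->BC

  step 3 ⇒ step 4: ACBCCBCACBCCBCCBC ⇒ AC·BC·C·BC·BC·C·BC·AC·BC·C·BC·BC·C·BC·BC·C·BC
    A ↦ AC
    B ↦ C
    C ↦ BC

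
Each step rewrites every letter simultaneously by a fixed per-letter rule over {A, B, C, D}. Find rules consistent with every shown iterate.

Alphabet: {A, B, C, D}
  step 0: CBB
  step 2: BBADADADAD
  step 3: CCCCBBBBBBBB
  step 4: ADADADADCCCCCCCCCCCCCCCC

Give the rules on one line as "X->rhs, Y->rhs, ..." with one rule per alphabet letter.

A->B, B->CC, C->AD, D->B

  step 3 ⇒ step 4: CCCCBBBBBBBB ⇒ AD·AD·AD·AD·CC·CC·CC·CC·CC·CC·CC·CC
    B ↦ CC
    C ↦ AD
  step 2 ⇒ step 3: BBADADADAD ⇒ CC·CC·B·B·B·B·B·B·B·B
    A ↦ B
  step 2 ⇒ step 3: BBADADADAD ⇒ CC·CC·B·B·B·B·B·B·B·B
    D ↦ B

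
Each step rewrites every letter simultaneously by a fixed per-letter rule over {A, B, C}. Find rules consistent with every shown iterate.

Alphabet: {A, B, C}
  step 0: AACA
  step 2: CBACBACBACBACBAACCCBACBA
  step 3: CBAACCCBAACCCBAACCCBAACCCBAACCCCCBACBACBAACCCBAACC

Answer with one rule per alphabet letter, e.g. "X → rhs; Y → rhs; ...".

A->CC, B->A, C->CBA

  step 2 ⇒ step 3: CBACBACBACBACBAACCCBACBA ⇒ CBA·A·CC·CBA·A·CC·CBA·A·CC·CBA·A·CC·CBA·A·CC·CC·CBA·CBA·CBA·A·CC·CBA·A·CC
    A ↦ CC
    B ↦ A
    C ↦ CBA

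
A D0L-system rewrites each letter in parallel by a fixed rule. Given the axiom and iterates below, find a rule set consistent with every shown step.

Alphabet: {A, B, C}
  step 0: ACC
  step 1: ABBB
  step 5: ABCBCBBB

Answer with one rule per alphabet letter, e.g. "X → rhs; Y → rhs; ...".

  step 0 ⇒ step 1: ACC ⇒ AB·B·B
    A ↦ AB
    C ↦ B
    B ↦ C  (constrained at step 1)

A->AB, B->C, C->B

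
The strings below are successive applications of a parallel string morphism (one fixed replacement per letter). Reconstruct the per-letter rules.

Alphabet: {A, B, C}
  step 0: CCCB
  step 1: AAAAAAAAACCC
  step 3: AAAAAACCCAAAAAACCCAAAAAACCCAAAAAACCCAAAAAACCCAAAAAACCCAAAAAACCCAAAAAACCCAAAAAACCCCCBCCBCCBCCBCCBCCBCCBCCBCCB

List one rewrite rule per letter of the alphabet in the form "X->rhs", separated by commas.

A->CCB, B->CCC, C->AAA

  step 0 ⇒ step 1: CCCB ⇒ AAA·AAA·AAA·CCC
    B ↦ CCC
    C ↦ AAA
    A ↦ CCB  (constrained at step 1)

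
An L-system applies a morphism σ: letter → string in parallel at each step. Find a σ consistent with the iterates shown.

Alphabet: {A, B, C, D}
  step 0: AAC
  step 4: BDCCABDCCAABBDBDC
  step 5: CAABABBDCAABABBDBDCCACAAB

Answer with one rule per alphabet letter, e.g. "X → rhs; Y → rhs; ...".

  step 4 ⇒ step 5: BDCCABDCCAABBDBDC ⇒ C·A·AB·AB·BD·C·A·AB·AB·BD·BD·C·C·A·C·A·AB
    A ↦ BD
    B ↦ C
    C ↦ AB
    D ↦ A

A->BD, B->C, C->AB, D->A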